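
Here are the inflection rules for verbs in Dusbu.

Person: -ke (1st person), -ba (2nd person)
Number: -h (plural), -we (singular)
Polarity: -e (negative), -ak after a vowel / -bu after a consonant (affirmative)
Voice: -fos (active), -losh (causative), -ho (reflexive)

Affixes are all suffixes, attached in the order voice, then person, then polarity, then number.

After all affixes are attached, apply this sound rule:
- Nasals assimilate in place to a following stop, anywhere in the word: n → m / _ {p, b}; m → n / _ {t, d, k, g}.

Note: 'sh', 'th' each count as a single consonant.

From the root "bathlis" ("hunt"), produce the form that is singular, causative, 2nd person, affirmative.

Attach voice causative -losh → bathlislosh.
Attach person 2nd person -ba → bathlisloshba.
Attach polarity affirmative -ak (after vowel 'a') → bathlisloshbaak.
Attach number singular -we → bathlisloshbaakwe.
Nasal assimilation: no change.

bathlisloshbaakwe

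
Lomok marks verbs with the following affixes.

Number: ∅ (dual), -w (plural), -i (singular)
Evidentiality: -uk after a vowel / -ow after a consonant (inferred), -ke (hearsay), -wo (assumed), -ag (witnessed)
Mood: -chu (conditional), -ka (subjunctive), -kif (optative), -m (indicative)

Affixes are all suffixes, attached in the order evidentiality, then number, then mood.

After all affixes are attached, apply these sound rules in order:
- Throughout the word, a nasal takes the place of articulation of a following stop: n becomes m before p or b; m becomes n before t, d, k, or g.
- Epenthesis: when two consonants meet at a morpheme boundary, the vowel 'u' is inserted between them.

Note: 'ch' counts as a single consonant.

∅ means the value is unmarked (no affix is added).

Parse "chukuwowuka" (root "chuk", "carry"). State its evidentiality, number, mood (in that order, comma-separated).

assumed, plural, subjunctive

Segment: chuk-wo-w-ka.
evidentiality: -wo → assumed.
number: -w → plural.
mood: -ka → subjunctive.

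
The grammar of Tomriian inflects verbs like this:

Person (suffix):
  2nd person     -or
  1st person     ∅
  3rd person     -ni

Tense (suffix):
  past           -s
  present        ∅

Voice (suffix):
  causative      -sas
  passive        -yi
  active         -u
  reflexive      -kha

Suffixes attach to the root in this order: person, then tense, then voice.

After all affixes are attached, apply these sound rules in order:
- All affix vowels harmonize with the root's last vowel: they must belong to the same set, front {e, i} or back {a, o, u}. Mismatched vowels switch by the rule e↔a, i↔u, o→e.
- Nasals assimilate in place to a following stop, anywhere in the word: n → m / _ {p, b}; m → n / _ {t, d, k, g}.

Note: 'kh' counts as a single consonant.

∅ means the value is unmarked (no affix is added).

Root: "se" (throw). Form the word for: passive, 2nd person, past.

Attach person 2nd person -or → seor.
Attach tense past -s → seors.
Attach voice passive -yi → seorsyi.
Apply vowel harmony: seorsyi → seersyi.
Nasal assimilation: no change.

seersyi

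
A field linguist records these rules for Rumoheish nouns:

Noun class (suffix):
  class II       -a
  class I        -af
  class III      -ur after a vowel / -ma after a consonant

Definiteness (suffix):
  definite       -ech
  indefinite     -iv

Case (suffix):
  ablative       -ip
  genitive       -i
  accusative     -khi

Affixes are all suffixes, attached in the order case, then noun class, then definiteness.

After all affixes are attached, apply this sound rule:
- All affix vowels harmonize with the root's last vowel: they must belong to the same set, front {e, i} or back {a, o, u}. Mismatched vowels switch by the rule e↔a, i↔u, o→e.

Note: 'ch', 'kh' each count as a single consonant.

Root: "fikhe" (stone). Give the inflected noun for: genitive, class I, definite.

fikheiefech

Attach case genitive -i → fikhei.
Attach noun class class I -af → fikheiaf.
Attach definiteness definite -ech → fikheiafech.
Apply vowel harmony: fikheiafech → fikheiefech.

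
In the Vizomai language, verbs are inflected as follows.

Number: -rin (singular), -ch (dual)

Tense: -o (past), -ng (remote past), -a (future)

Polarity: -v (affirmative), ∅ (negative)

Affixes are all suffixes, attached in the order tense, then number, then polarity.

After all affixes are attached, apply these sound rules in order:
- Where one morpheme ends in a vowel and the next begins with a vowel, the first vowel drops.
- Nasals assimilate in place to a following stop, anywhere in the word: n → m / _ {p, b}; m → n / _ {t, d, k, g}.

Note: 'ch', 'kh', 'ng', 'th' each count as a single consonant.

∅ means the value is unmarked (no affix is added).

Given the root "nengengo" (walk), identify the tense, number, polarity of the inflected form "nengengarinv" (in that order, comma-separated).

future, singular, affirmative

Segment: nengengo-a-rin-v.
tense: -a → future.
number: -rin → singular.
polarity: -v → affirmative.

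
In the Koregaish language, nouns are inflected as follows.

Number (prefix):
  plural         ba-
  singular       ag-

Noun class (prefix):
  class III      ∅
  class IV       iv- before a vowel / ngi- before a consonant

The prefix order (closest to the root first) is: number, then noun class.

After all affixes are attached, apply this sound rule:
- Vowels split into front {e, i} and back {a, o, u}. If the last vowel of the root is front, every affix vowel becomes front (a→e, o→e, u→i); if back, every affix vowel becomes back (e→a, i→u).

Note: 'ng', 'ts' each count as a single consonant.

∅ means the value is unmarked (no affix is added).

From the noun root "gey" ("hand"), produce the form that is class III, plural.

begey

Attach number plural ba- → bagey.
noun class = class III: zero marking, form stays bagey.
Apply vowel harmony: bagey → begey.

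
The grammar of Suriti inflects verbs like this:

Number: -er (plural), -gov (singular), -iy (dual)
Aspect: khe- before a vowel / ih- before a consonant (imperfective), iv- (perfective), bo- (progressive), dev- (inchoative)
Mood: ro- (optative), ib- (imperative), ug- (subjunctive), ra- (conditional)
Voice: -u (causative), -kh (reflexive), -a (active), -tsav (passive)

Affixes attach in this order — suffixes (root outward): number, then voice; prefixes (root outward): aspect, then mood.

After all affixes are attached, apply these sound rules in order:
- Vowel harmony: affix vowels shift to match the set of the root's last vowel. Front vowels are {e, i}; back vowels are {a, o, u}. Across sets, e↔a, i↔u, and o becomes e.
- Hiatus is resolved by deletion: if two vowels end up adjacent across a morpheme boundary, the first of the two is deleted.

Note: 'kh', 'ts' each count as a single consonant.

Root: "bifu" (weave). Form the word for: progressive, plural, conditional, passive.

Attach number plural -er → bifuer.
Attach voice passive -tsav → bifuertsav.
Attach aspect progressive bo- → bobifuertsav.
Attach mood conditional ra- → rabobifuertsav.
Apply vowel harmony: rabobifuertsav → rabobifuartsav.
Apply vowel deletion: rabobifuartsav → rabobifartsav.

rabobifartsav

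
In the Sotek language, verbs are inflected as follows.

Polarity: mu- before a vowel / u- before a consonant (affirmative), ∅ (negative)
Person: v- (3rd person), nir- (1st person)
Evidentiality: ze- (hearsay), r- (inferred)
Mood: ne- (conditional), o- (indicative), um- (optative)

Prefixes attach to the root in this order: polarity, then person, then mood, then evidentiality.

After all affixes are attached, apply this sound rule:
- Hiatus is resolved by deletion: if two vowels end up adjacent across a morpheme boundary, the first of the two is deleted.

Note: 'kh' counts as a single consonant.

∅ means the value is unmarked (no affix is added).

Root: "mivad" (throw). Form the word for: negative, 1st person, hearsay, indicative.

polarity = negative: zero marking, form stays mivad.
Attach person 1st person nir- → nirmivad.
Attach mood indicative o- → onirmivad.
Attach evidentiality hearsay ze- → zeonirmivad.
Apply vowel deletion: zeonirmivad → zonirmivad.

zonirmivad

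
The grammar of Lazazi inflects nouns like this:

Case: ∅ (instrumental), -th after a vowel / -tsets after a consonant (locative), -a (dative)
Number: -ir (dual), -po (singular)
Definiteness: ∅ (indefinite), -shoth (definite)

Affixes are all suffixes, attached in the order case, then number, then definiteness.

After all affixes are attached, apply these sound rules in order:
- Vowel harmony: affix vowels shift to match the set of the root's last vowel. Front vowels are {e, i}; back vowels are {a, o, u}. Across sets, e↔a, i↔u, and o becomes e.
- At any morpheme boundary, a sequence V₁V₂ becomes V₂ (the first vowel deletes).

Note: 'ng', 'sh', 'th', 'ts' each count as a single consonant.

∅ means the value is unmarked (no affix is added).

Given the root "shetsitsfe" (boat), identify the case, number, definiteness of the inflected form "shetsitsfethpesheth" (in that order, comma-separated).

Segment: shetsitsfe-th-po-shoth.
case: -th/tsets → locative.
number: -po → singular.
definiteness: -shoth → definite.

locative, singular, definite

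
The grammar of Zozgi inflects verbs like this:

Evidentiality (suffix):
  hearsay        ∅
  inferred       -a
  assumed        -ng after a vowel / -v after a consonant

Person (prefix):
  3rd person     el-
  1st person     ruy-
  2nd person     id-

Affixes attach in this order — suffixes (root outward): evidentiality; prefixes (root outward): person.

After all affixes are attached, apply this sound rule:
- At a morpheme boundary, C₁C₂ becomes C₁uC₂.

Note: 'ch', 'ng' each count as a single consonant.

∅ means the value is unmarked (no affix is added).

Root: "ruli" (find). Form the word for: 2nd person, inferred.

Attach person 2nd person id- → idruli.
Attach evidentiality inferred -a → idrulia.
Apply epenthesis: idrulia → idurulia.

idurulia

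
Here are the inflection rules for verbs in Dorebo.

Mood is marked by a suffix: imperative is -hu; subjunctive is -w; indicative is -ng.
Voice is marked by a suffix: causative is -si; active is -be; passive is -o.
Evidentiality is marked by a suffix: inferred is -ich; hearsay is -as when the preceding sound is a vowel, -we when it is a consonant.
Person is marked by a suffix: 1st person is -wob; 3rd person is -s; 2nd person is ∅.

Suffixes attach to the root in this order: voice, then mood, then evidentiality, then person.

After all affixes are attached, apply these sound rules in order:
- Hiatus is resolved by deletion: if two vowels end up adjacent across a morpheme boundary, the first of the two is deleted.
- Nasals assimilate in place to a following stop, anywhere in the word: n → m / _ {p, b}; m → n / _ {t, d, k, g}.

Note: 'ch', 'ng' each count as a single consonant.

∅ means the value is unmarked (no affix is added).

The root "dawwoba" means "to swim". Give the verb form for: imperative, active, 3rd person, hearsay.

Attach voice active -be → dawwobabe.
Attach mood imperative -hu → dawwobabehu.
Attach evidentiality hearsay -as (after vowel 'u') → dawwobabehuas.
Attach person 3rd person -s → dawwobabehuass.
Apply vowel deletion: dawwobabehuass → dawwobabehass.
Nasal assimilation: no change.

dawwobabehass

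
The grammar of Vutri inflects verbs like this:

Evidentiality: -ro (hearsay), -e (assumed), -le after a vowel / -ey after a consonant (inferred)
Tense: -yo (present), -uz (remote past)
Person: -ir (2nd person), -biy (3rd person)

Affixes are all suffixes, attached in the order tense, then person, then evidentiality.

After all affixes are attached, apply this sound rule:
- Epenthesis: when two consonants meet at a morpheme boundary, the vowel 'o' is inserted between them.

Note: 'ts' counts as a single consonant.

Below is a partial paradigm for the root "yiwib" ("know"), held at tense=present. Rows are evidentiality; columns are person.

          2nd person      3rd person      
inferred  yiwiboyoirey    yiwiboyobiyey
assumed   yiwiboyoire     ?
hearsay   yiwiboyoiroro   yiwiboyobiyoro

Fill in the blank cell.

Attach tense present -yo → yiwibyo.
Attach person 3rd person -biy → yiwibyobiy.
Attach evidentiality assumed -e → yiwibyobiye.
Apply epenthesis: yiwibyobiye → yiwiboyobiye.

yiwiboyobiye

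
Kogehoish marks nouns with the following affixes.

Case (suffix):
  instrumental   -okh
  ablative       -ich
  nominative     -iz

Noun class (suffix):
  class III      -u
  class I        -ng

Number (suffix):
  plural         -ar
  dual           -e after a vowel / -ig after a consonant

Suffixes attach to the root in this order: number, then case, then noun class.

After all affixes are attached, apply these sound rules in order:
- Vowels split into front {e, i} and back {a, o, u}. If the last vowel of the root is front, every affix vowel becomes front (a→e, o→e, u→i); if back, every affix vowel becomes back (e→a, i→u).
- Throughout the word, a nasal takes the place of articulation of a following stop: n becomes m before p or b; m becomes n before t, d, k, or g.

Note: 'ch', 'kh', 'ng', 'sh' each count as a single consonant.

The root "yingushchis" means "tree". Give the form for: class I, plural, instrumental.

Attach number plural -ar → yingushchisar.
Attach case instrumental -okh → yingushchisarokh.
Attach noun class class I -ng → yingushchisarokhng.
Apply vowel harmony: yingushchisarokhng → yingushchiserekhng.
Nasal assimilation: no change.

yingushchiserekhng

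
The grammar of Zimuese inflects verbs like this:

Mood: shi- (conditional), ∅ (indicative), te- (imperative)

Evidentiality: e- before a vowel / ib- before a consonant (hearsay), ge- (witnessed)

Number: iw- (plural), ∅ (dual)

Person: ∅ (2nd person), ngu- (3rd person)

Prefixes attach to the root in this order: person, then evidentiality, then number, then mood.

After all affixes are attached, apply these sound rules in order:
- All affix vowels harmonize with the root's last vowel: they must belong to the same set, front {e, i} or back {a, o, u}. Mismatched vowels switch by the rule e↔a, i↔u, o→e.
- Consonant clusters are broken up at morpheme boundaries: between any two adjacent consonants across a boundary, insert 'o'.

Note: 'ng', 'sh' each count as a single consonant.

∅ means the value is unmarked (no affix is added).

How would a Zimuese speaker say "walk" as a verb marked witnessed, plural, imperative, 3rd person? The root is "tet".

Attach person 3rd person ngu- → ngutet.
Attach evidentiality witnessed ge- → gengutet.
Attach number plural iw- → iwgengutet.
Attach mood imperative te- → teiwgengutet.
Apply vowel harmony: teiwgengutet → teiwgengitet.
Apply epenthesis: teiwgengitet → teiwogengitet.

teiwogengitet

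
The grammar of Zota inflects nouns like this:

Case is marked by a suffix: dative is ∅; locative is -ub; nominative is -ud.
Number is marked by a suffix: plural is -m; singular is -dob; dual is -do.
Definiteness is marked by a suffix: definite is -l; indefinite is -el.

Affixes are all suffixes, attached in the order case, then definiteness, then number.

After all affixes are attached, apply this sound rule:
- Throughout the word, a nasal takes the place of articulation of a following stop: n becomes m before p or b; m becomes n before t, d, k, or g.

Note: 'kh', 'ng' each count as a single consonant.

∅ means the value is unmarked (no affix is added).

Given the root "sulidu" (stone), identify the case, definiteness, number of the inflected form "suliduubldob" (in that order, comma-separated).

Segment: sulidu-ub-l-dob.
case: -ub → locative.
definiteness: -l → definite.
number: -dob → singular.

locative, definite, singular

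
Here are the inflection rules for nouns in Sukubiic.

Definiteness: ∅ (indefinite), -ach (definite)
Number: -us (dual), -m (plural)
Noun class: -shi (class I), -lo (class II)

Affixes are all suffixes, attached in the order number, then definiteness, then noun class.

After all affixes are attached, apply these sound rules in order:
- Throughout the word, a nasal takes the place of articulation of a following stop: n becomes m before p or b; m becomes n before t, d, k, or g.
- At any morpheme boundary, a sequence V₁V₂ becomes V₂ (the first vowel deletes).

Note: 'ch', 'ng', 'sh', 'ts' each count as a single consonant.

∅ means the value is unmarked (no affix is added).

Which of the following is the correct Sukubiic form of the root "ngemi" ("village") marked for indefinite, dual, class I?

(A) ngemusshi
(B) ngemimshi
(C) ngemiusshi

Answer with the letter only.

A

Attach number dual -us → ngemius.
definiteness = indefinite: zero marking, form stays ngemius.
Attach noun class class I -shi → ngemiusshi.
Nasal assimilation: no change.
Apply vowel deletion: ngemiusshi → ngemusshi.
So the correct form is ngemusshi, option (A).
(B) ngemimshi is wrong: it uses plural instead of dual for number.
(C) ngemiusshi is wrong: it fails to apply the sound rule(s).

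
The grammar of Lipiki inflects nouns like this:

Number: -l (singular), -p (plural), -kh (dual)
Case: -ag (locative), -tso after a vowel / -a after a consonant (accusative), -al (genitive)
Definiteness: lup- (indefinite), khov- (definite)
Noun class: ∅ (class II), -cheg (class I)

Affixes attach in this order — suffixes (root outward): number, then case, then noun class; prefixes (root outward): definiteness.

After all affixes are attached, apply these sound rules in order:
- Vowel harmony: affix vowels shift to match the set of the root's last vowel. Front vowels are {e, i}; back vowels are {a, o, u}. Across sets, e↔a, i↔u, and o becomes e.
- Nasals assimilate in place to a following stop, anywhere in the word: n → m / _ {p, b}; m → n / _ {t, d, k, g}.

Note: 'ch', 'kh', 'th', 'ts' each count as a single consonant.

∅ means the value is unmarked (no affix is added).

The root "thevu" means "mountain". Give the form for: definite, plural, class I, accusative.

khovthevupachag

Attach number plural -p → thevup.
Attach definiteness definite khov- → khovthevup.
Attach case accusative -a (after consonant 'p') → khovthevupa.
Attach noun class class I -cheg → khovthevupacheg.
Apply vowel harmony: khovthevupacheg → khovthevupachag.
Nasal assimilation: no change.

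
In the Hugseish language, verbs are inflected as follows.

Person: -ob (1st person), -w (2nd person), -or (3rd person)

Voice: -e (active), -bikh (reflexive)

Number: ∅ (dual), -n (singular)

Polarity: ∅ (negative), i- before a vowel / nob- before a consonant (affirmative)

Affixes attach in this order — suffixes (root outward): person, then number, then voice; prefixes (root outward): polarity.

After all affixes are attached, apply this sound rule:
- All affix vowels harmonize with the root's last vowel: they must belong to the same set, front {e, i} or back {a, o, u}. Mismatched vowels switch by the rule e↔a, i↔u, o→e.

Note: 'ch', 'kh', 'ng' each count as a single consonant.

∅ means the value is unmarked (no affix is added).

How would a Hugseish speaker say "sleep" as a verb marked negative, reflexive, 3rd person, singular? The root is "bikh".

bikhernbikh

Attach person 3rd person -or → bikhor.
Attach number singular -n → bikhorn.
polarity = negative: zero marking, form stays bikhorn.
Attach voice reflexive -bikh → bikhornbikh.
Apply vowel harmony: bikhornbikh → bikhernbikh.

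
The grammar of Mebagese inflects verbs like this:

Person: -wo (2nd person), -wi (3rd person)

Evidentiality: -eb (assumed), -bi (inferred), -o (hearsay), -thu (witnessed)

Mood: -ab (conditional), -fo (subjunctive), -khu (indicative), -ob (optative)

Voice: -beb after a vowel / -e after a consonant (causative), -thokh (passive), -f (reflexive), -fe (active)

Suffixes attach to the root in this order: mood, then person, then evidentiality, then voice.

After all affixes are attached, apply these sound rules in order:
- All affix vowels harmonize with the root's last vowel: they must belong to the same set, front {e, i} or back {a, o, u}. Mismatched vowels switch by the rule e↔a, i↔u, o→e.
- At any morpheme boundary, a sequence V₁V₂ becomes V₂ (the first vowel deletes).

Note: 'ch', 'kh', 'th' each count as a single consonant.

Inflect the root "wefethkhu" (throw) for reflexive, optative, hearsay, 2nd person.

Attach mood optative -ob → wefethkhuob.
Attach person 2nd person -wo → wefethkhuobwo.
Attach evidentiality hearsay -o → wefethkhuobwoo.
Attach voice reflexive -f → wefethkhuobwoof.
Vowel harmony: no change.
Apply vowel deletion: wefethkhuobwoof → wefethkhobwof.

wefethkhobwof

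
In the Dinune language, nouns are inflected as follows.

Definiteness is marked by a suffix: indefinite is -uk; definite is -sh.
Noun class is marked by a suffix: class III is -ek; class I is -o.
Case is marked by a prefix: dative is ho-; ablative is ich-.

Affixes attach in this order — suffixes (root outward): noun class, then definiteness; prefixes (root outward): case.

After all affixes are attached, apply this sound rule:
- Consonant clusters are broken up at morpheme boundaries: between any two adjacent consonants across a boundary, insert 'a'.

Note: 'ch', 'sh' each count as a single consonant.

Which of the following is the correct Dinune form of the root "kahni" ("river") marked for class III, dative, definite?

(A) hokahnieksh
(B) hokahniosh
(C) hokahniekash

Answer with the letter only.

C

Attach noun class class III -ek → kahniek.
Attach case dative ho- → hokahniek.
Attach definiteness definite -sh → hokahnieksh.
Apply epenthesis: hokahnieksh → hokahniekash.
So the correct form is hokahniekash, option (C).
(B) hokahniosh is wrong: it uses class I instead of class III for noun class.
(A) hokahnieksh is wrong: it fails to apply the sound rule(s).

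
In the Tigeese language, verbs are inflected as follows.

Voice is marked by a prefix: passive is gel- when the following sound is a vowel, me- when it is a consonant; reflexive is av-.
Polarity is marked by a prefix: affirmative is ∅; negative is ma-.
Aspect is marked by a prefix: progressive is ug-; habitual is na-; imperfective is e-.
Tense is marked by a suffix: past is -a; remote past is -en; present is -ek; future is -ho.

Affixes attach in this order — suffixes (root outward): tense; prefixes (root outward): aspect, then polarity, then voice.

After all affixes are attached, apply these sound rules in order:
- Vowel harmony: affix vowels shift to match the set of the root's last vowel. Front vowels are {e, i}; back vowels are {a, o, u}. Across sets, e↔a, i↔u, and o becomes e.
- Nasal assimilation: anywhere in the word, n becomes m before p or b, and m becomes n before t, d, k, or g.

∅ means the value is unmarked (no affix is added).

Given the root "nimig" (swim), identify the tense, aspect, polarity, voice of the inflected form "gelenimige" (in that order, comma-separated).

Segment: gel-e-nimig-a.
tense: -a → past.
aspect: e- → imperfective.
polarity: ∅ → affirmative.
voice: gel/me- → passive.

past, imperfective, affirmative, passive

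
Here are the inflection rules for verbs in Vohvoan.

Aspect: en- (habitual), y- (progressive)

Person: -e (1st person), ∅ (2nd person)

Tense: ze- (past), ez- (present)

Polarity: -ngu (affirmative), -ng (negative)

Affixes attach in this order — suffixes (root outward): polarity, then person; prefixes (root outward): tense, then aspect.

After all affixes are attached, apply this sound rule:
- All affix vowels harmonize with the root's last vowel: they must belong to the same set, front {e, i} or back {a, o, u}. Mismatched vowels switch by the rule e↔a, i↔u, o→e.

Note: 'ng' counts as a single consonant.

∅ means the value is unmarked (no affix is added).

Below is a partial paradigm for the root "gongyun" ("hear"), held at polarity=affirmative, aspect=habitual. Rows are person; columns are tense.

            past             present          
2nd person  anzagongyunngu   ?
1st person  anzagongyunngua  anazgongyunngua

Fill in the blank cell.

Attach polarity affirmative -ngu → gongyunngu.
Attach tense present ez- → ezgongyunngu.
Attach aspect habitual en- → enezgongyunngu.
person = 2nd person: zero marking, form stays enezgongyunngu.
Apply vowel harmony: enezgongyunngu → anazgongyunngu.

anazgongyunngu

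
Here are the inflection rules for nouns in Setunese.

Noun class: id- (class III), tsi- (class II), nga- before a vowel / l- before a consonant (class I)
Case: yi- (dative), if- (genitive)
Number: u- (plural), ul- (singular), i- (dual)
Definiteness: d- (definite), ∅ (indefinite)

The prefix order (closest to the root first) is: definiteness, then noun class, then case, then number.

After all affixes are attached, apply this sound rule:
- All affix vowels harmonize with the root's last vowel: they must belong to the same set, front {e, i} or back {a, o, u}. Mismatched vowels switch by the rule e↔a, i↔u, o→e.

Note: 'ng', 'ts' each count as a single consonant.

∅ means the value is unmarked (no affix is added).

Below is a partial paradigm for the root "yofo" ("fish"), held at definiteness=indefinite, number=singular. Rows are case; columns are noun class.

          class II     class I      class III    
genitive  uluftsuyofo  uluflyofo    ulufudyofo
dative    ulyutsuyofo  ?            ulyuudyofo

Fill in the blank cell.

definiteness = indefinite: zero marking, form stays yofo.
Attach noun class class I l- (before consonant 'y') → lyofo.
Attach case dative yi- → yilyofo.
Attach number singular ul- → ulyilyofo.
Apply vowel harmony: ulyilyofo → ulyulyofo.

ulyulyofo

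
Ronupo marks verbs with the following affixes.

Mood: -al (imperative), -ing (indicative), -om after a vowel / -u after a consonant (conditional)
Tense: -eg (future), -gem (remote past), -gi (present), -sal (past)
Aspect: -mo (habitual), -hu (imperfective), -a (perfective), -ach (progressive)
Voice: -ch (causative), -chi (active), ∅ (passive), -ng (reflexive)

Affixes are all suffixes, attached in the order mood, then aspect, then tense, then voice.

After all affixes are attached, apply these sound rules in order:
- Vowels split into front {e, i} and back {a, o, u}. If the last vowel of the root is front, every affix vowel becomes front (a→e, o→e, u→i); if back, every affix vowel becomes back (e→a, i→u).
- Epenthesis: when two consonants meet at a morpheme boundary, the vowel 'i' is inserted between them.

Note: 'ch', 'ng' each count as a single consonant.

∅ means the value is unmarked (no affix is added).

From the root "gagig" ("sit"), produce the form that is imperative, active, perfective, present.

gagigelegichi

Attach mood imperative -al → gagigal.
Attach aspect perfective -a → gagigala.
Attach tense present -gi → gagigalagi.
Attach voice active -chi → gagigalagichi.
Apply vowel harmony: gagigalagichi → gagigelegichi.
Epenthesis: no change.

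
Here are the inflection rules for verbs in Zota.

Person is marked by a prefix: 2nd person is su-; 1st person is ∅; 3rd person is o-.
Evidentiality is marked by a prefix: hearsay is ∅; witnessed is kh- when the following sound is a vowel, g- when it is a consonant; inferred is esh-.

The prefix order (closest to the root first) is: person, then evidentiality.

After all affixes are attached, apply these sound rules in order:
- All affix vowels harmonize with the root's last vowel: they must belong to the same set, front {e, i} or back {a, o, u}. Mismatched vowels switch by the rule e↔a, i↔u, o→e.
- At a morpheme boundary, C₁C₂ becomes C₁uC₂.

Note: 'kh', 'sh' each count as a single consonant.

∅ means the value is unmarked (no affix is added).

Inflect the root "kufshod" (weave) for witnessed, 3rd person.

Attach person 3rd person o- → okufshod.
Attach evidentiality witnessed kh- (before vowel 'o') → khokufshod.
Vowel harmony: no change.
Epenthesis: no change.

khokufshod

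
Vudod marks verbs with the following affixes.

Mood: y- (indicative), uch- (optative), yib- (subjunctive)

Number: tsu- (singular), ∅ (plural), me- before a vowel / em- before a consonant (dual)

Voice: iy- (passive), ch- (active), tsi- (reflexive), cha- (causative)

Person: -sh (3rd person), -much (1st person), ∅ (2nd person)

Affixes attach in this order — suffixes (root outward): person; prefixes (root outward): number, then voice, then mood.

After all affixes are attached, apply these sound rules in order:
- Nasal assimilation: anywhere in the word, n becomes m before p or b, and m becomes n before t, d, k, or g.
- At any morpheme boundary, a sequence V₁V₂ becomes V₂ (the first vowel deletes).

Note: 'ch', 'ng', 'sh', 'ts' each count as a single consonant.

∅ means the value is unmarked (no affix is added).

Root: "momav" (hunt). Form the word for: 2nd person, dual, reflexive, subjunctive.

yibtsemmomav

Attach number dual em- (before consonant 'm') → emmomav.
person = 2nd person: zero marking, form stays emmomav.
Attach voice reflexive tsi- → tsiemmomav.
Attach mood subjunctive yib- → yibtsiemmomav.
Nasal assimilation: no change.
Apply vowel deletion: yibtsiemmomav → yibtsemmomav.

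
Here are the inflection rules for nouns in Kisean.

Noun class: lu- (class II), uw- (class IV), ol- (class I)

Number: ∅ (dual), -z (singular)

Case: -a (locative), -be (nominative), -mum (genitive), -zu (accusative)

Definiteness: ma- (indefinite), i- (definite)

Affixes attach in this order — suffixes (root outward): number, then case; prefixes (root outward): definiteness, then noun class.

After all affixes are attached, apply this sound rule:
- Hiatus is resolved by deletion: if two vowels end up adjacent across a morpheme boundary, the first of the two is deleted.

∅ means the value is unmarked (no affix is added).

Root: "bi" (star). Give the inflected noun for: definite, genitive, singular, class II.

Attach number singular -z → biz.
Attach case genitive -mum → bizmum.
Attach definiteness definite i- → ibizmum.
Attach noun class class II lu- → luibizmum.
Apply vowel deletion: luibizmum → libizmum.

libizmum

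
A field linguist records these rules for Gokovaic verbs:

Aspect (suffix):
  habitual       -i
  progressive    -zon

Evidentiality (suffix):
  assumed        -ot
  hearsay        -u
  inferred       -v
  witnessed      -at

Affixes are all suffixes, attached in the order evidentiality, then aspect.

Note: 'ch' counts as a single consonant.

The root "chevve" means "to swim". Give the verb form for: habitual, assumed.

chevveoti

Attach evidentiality assumed -ot → chevveot.
Attach aspect habitual -i → chevveoti.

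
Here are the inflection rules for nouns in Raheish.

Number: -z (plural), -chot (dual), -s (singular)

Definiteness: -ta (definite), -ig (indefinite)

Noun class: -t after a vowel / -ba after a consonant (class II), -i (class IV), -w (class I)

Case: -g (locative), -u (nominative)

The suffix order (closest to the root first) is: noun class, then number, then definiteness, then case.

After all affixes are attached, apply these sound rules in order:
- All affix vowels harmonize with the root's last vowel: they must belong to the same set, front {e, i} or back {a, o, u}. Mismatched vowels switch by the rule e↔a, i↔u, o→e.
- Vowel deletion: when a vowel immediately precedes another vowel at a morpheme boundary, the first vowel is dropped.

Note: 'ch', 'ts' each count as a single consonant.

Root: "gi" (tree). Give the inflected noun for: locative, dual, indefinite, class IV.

Attach noun class class IV -i → gii.
Attach number dual -chot → giichot.
Attach definiteness indefinite -ig → giichotig.
Attach case locative -g → giichotigg.
Apply vowel harmony: giichotigg → giichetigg.
Apply vowel deletion: giichetigg → gichetigg.

gichetigg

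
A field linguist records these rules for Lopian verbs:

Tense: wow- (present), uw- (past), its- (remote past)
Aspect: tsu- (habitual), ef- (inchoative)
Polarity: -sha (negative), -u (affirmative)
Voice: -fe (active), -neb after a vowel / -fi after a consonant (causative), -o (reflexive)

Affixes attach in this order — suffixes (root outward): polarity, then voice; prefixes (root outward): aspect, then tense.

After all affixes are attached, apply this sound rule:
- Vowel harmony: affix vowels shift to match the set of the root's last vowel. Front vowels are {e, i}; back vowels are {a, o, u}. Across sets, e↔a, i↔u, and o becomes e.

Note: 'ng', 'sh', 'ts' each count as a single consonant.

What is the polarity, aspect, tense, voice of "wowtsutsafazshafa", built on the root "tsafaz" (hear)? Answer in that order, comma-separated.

Segment: wow-tsu-tsafaz-sha-fe.
polarity: -sha → negative.
aspect: tsu- → habitual.
tense: wow- → present.
voice: -fe → active.

negative, habitual, present, active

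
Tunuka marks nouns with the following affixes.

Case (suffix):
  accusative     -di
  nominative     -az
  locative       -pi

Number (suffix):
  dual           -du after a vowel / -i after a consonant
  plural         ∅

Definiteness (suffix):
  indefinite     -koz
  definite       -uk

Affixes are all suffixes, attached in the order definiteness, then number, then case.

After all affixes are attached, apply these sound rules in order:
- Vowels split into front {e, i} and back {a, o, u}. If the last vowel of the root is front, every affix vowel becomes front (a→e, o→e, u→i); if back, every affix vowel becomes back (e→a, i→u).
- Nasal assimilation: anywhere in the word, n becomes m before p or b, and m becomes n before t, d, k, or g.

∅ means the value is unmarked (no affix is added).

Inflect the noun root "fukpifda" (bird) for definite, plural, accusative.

fukpifdaukdu

Attach definiteness definite -uk → fukpifdauk.
number = plural: zero marking, form stays fukpifdauk.
Attach case accusative -di → fukpifdaukdi.
Apply vowel harmony: fukpifdaukdi → fukpifdaukdu.
Nasal assimilation: no change.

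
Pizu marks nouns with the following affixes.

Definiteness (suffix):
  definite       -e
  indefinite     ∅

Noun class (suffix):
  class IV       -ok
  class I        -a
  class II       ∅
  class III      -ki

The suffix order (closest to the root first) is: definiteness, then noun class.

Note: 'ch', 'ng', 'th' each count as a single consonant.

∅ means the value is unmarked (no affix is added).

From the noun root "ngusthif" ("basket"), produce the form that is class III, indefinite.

ngusthifki

definiteness = indefinite: zero marking, form stays ngusthif.
Attach noun class class III -ki → ngusthifki.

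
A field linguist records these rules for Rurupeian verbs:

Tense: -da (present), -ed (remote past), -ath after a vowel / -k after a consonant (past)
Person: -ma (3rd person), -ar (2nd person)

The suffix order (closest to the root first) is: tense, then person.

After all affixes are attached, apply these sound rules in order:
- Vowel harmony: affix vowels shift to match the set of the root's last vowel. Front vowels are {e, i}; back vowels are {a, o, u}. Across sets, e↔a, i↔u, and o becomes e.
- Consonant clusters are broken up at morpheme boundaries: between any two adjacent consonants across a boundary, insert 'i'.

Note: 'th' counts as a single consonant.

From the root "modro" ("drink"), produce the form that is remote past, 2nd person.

modroadar

Attach tense remote past -ed → modroed.
Attach person 2nd person -ar → modroedar.
Apply vowel harmony: modroedar → modroadar.
Epenthesis: no change.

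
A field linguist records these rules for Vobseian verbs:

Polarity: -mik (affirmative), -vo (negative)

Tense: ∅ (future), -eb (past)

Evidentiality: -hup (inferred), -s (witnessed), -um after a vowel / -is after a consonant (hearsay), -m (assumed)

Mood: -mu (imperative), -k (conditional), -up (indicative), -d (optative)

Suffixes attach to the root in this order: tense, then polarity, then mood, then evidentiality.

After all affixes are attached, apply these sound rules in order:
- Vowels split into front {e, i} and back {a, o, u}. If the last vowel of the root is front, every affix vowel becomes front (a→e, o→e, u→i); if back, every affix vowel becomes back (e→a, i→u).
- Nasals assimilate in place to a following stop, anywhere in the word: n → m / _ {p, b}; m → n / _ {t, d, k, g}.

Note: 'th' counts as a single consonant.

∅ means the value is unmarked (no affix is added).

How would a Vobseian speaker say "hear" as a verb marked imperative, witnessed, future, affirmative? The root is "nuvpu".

tense = future: zero marking, form stays nuvpu.
Attach polarity affirmative -mik → nuvpumik.
Attach mood imperative -mu → nuvpumikmu.
Attach evidentiality witnessed -s → nuvpumikmus.
Apply vowel harmony: nuvpumikmus → nuvpumukmus.
Nasal assimilation: no change.

nuvpumukmus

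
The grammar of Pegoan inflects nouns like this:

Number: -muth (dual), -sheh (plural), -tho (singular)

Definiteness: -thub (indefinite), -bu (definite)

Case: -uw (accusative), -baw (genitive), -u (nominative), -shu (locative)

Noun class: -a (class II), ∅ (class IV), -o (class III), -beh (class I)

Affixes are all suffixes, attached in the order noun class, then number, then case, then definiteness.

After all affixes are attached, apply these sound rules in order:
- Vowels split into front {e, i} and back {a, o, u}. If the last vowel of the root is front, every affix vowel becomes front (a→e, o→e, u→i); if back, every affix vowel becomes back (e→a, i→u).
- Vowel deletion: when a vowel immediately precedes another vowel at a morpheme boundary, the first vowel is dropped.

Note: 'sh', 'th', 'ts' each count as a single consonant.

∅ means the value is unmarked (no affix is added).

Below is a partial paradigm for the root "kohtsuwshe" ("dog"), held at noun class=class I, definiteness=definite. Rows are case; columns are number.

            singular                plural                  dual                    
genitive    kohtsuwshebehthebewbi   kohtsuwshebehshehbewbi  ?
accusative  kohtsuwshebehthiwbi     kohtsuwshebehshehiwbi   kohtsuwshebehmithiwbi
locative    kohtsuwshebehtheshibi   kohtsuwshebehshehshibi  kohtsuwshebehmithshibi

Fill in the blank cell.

kohtsuwshebehmithbewbi

Attach noun class class I -beh → kohtsuwshebeh.
Attach number dual -muth → kohtsuwshebehmuth.
Attach case genitive -baw → kohtsuwshebehmuthbaw.
Attach definiteness definite -bu → kohtsuwshebehmuthbawbu.
Apply vowel harmony: kohtsuwshebehmuthbawbu → kohtsuwshebehmithbewbi.
Vowel deletion: no change.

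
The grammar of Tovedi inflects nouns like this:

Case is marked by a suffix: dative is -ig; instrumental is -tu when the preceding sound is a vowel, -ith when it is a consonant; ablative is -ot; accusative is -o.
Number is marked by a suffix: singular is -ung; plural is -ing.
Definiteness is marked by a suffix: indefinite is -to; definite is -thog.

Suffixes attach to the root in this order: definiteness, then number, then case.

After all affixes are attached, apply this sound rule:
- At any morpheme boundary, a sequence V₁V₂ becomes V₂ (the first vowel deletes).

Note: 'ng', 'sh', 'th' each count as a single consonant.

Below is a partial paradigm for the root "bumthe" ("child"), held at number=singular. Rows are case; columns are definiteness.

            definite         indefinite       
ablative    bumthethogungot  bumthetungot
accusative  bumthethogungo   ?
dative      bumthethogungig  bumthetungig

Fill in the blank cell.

bumthetungo

Attach definiteness indefinite -to → bumtheto.
Attach number singular -ung → bumthetoung.
Attach case accusative -o → bumthetoungo.
Apply vowel deletion: bumthetoungo → bumthetungo.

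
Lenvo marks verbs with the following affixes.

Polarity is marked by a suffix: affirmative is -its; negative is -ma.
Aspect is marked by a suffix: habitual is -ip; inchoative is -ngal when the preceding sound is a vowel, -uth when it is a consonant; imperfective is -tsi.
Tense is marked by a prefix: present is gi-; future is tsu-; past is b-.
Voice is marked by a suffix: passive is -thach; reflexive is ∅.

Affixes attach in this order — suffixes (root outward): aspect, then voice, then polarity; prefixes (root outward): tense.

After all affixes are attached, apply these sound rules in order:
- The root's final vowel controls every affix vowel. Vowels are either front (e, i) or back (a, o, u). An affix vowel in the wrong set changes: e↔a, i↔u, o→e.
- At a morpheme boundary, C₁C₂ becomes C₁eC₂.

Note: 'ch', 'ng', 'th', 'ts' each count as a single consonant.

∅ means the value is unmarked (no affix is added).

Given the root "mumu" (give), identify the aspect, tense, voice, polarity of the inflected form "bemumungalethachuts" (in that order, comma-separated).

Segment: b-mumu-ngal-thach-its.
aspect: -ngal/uth → inchoative.
tense: b- → past.
voice: -thach → passive.
polarity: -its → affirmative.

inchoative, past, passive, affirmative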